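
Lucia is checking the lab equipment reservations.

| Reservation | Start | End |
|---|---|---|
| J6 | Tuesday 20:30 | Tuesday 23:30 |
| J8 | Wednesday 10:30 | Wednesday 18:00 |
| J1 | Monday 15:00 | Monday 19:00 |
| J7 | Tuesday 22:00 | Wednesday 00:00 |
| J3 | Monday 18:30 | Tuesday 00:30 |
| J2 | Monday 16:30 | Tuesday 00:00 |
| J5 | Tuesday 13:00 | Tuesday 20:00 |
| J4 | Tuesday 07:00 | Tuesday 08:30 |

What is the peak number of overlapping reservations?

3

Sort all start/end points and keep a running count:
Monday 15:00 start J1 → 1
Monday 16:30 start J2 → 2
Monday 18:30 start J3 → 3
Monday 19:00 end J1 → 2
Tuesday 00:00 end J2 → 1
Tuesday 00:30 end J3 → 0
Tuesday 07:00 start J4 → 1
Tuesday 08:30 end J4 → 0
Tuesday 13:00 start J5 → 1
Tuesday 20:00 end J5 → 0
Tuesday 20:30 start J6 → 1
Tuesday 22:00 start J7 → 2
Tuesday 23:30 end J6 → 1
Wednesday 00:00 end J7 → 0
Wednesday 10:30 start J8 → 1
Wednesday 18:00 end J8 → 0
Peak is 3, at Monday 18:30 (J1, J2, J3).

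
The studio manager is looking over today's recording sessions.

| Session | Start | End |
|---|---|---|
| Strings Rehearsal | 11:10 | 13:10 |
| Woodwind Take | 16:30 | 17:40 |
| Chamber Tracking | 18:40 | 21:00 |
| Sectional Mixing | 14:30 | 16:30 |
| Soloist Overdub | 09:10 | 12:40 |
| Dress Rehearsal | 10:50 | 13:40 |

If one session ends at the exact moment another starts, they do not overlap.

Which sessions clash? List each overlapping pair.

Sorted by start: Soloist Overdub, Dress Rehearsal, Strings Rehearsal, Sectional Mixing, Woodwind Take, Chamber Tracking.
Dress Rehearsal starts before Soloist Overdub ends → Soloist Overdub and Dress Rehearsal overlap.
Strings Rehearsal starts before Soloist Overdub ends → Soloist Overdub and Strings Rehearsal overlap.
Sectional Mixing starts after Soloist Overdub ends — done with Soloist Overdub.
Strings Rehearsal starts before Dress Rehearsal ends → Dress Rehearsal and Strings Rehearsal overlap.
Sectional Mixing starts after Dress Rehearsal ends — done with Dress Rehearsal.
Sectional Mixing starts after Strings Rehearsal ends — done with Strings Rehearsal.
Woodwind Take starts exactly when Sectional Mixing ends (back-to-back, no overlap) — done with Sectional Mixing.
Chamber Tracking starts after Woodwind Take ends.

Dress Rehearsal & Soloist Overdub, Dress Rehearsal & Strings Rehearsal, Soloist Overdub & Strings Rehearsal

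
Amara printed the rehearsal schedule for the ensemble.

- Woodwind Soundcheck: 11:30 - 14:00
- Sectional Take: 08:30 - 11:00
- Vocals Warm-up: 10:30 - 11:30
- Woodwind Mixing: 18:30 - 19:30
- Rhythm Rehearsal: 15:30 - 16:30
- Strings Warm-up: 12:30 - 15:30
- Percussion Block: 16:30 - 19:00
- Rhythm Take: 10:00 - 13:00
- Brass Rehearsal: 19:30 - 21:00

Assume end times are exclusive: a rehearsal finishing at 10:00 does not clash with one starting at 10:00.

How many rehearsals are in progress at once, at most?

3

Sort all start/end points and keep a running count:
08:30 start Sectional Take → 1
10:00 start Rhythm Take → 2
10:30 start Vocals Warm-up → 3
11:00 end Sectional Take → 2
11:30 end Vocals Warm-up → 1
11:30 start Woodwind Soundcheck → 2
12:30 start Strings Warm-up → 3
13:00 end Rhythm Take → 2
14:00 end Woodwind Soundcheck → 1
15:30 end Strings Warm-up → 0
15:30 start Rhythm Rehearsal → 1
16:30 end Rhythm Rehearsal → 0
16:30 start Percussion Block → 1
18:30 start Woodwind Mixing → 2
19:00 end Percussion Block → 1
19:30 end Woodwind Mixing → 0
19:30 start Brass Rehearsal → 1
21:00 end Brass Rehearsal → 0
Peak is 3, at 10:30 (Rhythm Take, Sectional Take, Vocals Warm-up).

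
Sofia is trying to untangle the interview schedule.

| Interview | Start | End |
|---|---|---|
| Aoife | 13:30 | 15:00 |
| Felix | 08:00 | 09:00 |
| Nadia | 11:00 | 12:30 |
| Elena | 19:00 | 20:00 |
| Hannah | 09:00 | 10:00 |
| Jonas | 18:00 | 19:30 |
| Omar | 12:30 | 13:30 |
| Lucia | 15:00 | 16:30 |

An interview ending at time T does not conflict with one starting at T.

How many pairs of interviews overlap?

Sorted by start: Felix, Hannah, Nadia, Omar, Aoife, Lucia, Jonas, Elena.
Hannah starts exactly when Felix ends (back-to-back, no overlap); Felix is clear from here.
Nadia starts after Hannah ends; Hannah is clear from here.
Omar starts exactly when Nadia ends (back-to-back, no overlap); Nadia is clear from here.
Aoife starts exactly when Omar ends (back-to-back, no overlap); Omar is clear from here.
Lucia starts exactly when Aoife ends (back-to-back, no overlap); Aoife is clear from here.
Jonas starts after Lucia ends; Lucia is clear from here.
Elena starts before Jonas ends → Jonas and Elena overlap.
Overlapping pairs: Elena & Jonas — 1 in total.

1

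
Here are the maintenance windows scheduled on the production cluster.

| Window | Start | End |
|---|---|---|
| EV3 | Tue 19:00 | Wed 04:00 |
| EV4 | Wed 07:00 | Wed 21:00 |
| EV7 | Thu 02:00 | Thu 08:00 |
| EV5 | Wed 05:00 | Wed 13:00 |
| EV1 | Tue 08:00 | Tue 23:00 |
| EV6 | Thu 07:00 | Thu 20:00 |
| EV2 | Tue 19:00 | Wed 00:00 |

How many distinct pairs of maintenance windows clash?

5

Sorted by start: EV1, EV2, EV3, EV5, EV4, EV7, EV6.
EV2 starts before EV1 ends → EV1 and EV2 overlap.
EV3 starts before EV1 ends → EV1 and EV3 overlap.
EV5 starts after EV1 ends, so EV1 has no further overlaps.
EV3 starts before EV2 ends → EV2 and EV3 overlap.
EV5 starts after EV2 ends, so EV2 has no further overlaps.
EV5 starts after EV3 ends, so EV3 has no further overlaps.
EV4 starts before EV5 ends → EV5 and EV4 overlap.
EV7 starts after EV5 ends, so EV5 has no further overlaps.
EV7 starts after EV4 ends, so EV4 has no further overlaps.
EV6 starts before EV7 ends → EV7 and EV6 overlap.
Overlapping pairs: EV1 & EV2, EV1 & EV3, EV2 & EV3, EV4 & EV5, EV6 & EV7 — 5 in total.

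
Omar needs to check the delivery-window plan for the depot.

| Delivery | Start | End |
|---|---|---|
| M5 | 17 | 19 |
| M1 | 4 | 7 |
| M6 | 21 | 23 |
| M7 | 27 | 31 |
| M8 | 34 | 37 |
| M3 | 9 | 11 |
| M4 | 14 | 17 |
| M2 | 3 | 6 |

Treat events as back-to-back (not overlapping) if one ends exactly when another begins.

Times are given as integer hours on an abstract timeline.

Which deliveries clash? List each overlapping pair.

M1 & M2

Sorted by start: M2, M1, M3, M4, M5, M6, M7, M8.
M1 starts before M2 ends → M2 and M1 overlap.
M3 starts after M2 ends, so nothing later overlaps M2 either.
M3 starts after M1 ends, so nothing later overlaps M1 either.
M4 starts after M3 ends, so nothing later overlaps M3 either.
M5 starts exactly when M4 ends (back-to-back, no overlap), so nothing later overlaps M4 either.
M6 starts after M5 ends, so nothing later overlaps M5 either.
M7 starts after M6 ends, so nothing later overlaps M6 either.
M8 starts after M7 ends.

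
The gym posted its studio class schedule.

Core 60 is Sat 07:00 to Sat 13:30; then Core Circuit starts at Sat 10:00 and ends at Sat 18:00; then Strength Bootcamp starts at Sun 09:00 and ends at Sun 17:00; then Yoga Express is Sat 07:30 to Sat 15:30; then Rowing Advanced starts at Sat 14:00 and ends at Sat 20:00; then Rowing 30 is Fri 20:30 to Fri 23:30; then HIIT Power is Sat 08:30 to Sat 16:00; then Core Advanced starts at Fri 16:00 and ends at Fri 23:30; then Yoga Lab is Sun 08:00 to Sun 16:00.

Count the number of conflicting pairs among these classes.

11

Sorted by start: Core Advanced, Rowing 30, Core 60, Yoga Express, HIIT Power, Core Circuit, Rowing Advanced, Yoga Lab, Strength Bootcamp.
Rowing 30 starts before Core Advanced ends → Core Advanced and Rowing 30 overlap.
Core 60 starts after Core Advanced ends — done with Core Advanced.
Core 60 starts after Rowing 30 ends — done with Rowing 30.
Yoga Express starts before Core 60 ends → Core 60 and Yoga Express overlap.
HIIT Power starts before Core 60 ends → Core 60 and HIIT Power overlap.
Core Circuit starts before Core 60 ends → Core 60 and Core Circuit overlap.
Rowing Advanced starts after Core 60 ends — done with Core 60.
HIIT Power starts before Yoga Express ends → Yoga Express and HIIT Power overlap.
Core Circuit starts before Yoga Express ends → Yoga Express and Core Circuit overlap.
Rowing Advanced starts before Yoga Express ends → Yoga Express and Rowing Advanced overlap.
Yoga Lab starts after Yoga Express ends — done with Yoga Express.
Core Circuit starts before HIIT Power ends → HIIT Power and Core Circuit overlap.
Rowing Advanced starts before HIIT Power ends → HIIT Power and Rowing Advanced overlap.
Yoga Lab starts after HIIT Power ends — done with HIIT Power.
Rowing Advanced starts before Core Circuit ends → Core Circuit and Rowing Advanced overlap.
Yoga Lab starts after Core Circuit ends — done with Core Circuit.
Yoga Lab starts after Rowing Advanced ends — done with Rowing Advanced.
Strength Bootcamp starts before Yoga Lab ends → Yoga Lab and Strength Bootcamp overlap.
Overlapping pairs: Core 60 & Core Circuit, Core 60 & HIIT Power, Core 60 & Yoga Express, Core Advanced & Rowing 30, Core Circuit & HIIT Power, Core Circuit & Rowing Advanced, Core Circuit & Yoga Express, HIIT Power & Rowing Advanced, HIIT Power & Yoga Express, Rowing Advanced & Yoga Express, Strength Bootcamp & Yoga Lab — 11 in total.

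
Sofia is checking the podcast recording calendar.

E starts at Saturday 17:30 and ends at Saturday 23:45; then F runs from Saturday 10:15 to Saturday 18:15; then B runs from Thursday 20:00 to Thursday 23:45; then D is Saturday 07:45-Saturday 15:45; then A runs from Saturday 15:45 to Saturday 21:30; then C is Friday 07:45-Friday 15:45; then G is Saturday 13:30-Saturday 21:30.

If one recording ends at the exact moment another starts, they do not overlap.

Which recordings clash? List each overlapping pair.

A & E, A & F, A & G, D & F, D & G, E & F, E & G, F & G

Sorted by start: B, C, D, F, G, A, E.
C starts after B ends, so B has no further overlaps.
D starts after C ends, so C has no further overlaps.
F starts before D ends → D and F overlap.
G starts before D ends → D and G overlap.
A starts exactly when D ends (back-to-back, no overlap), so D has no further overlaps.
G starts before F ends → F and G overlap.
A starts before F ends → F and A overlap.
E starts before F ends → F and E overlap.
A starts before G ends → G and A overlap.
E starts before G ends → G and E overlap.
E starts before A ends → A and E overlap.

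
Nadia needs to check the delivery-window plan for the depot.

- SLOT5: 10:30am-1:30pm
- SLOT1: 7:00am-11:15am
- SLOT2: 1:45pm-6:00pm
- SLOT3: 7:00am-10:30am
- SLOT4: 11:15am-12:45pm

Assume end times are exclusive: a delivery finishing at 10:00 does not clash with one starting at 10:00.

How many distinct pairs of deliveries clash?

3

Sorted by start: SLOT1, SLOT3, SLOT5, SLOT4, SLOT2.
SLOT3 starts before SLOT1 ends → SLOT1 and SLOT3 overlap.
SLOT5 starts before SLOT1 ends → SLOT1 and SLOT5 overlap.
SLOT4 starts exactly when SLOT1 ends (back-to-back, no overlap), so SLOT1 has no further overlaps.
SLOT5 starts exactly when SLOT3 ends (back-to-back, no overlap), so SLOT3 has no further overlaps.
SLOT4 starts before SLOT5 ends → SLOT5 and SLOT4 overlap.
SLOT2 starts after SLOT5 ends.
SLOT2 starts after SLOT4 ends.
Overlapping pairs: SLOT1 & SLOT3, SLOT1 & SLOT5, SLOT4 & SLOT5 — 3 in total.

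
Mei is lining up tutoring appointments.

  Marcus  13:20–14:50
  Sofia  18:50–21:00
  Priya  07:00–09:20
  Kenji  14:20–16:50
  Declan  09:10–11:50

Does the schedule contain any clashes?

Sorted by start: Priya, Declan, Marcus, Kenji, Sofia.
Declan starts before Priya ends → Priya and Declan overlap.
That's a conflict, so the schedule is not conflict-free.

Yes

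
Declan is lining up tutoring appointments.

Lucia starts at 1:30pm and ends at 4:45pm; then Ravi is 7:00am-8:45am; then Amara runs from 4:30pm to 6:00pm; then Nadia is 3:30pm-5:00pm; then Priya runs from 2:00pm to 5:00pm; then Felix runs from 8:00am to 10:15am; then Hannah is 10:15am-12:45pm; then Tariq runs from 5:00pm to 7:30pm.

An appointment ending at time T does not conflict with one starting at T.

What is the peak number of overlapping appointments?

Sort all start/end points and keep a running count:
7:00am start Ravi → 1
8:00am start Felix → 2
8:45am end Ravi → 1
10:15am end Felix → 0
10:15am start Hannah → 1
12:45pm end Hannah → 0
1:30pm start Lucia → 1
2:00pm start Priya → 2
3:30pm start Nadia → 3
4:30pm start Amara → 4
4:45pm end Lucia → 3
5:00pm end Nadia → 2
5:00pm end Priya → 1
5:00pm start Tariq → 2
6:00pm end Amara → 1
7:30pm end Tariq → 0
Peak is 4, at 4:30pm (Amara, Lucia, Nadia, Priya).

4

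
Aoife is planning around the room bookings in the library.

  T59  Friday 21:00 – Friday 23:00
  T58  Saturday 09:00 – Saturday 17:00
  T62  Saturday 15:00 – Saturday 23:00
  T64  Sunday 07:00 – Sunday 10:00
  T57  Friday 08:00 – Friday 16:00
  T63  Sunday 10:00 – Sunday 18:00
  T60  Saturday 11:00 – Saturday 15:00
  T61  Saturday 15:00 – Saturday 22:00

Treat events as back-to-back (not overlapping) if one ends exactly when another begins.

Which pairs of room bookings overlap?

Sorted by start: T57, T59, T58, T60, T61, T62, T64, T63.
T59 starts after T57 ends; T57 is clear from here.
T58 starts after T59 ends; T59 is clear from here.
T60 starts before T58 ends → T58 and T60 overlap.
T61 starts before T58 ends → T58 and T61 overlap.
T62 starts before T58 ends → T58 and T62 overlap.
T64 starts after T58 ends; T58 is clear from here.
T61 starts exactly when T60 ends (back-to-back, no overlap); T60 is clear from here.
T62 starts before T61 ends → T61 and T62 overlap.
T64 starts after T61 ends; T61 is clear from here.
T64 starts after T62 ends; T62 is clear from here.
T63 starts exactly when T64 ends (back-to-back, no overlap).

T58 & T60, T58 & T61, T58 & T62, T61 & T62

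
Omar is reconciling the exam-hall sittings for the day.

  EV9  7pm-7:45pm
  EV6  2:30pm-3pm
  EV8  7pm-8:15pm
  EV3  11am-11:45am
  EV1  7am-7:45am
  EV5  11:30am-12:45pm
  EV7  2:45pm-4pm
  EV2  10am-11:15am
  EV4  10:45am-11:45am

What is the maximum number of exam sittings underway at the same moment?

Sort all start/end points and keep a running count:
7am start EV1 → 1
7:45am end EV1 → 0
10am start EV2 → 1
10:45am start EV4 → 2
11am start EV3 → 3
11:15am end EV2 → 2
11:30am start EV5 → 3
11:45am end EV3 → 2
11:45am end EV4 → 1
12:45pm end EV5 → 0
2:30pm start EV6 → 1
2:45pm start EV7 → 2
3pm end EV6 → 1
4pm end EV7 → 0
7pm start EV8 → 1
7pm start EV9 → 2
7:45pm end EV9 → 1
8:15pm end EV8 → 0
Peak is 3, at 11am (EV2, EV3, EV4).

3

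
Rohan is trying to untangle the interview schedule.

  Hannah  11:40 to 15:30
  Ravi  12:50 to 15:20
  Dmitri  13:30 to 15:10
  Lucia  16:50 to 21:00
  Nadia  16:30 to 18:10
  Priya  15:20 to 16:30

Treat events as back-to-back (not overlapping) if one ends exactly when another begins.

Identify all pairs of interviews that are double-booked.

Sorted by start: Hannah, Ravi, Dmitri, Priya, Nadia, Lucia.
Ravi starts before Hannah ends → Hannah and Ravi overlap.
Dmitri starts before Hannah ends → Hannah and Dmitri overlap.
Priya starts before Hannah ends → Hannah and Priya overlap.
Nadia starts after Hannah ends; Hannah is clear from here.
Dmitri starts before Ravi ends → Ravi and Dmitri overlap.
Priya starts exactly when Ravi ends (back-to-back, no overlap); Ravi is clear from here.
Priya starts after Dmitri ends; Dmitri is clear from here.
Nadia starts exactly when Priya ends (back-to-back, no overlap); Priya is clear from here.
Lucia starts before Nadia ends → Nadia and Lucia overlap.

Dmitri & Hannah, Dmitri & Ravi, Hannah & Priya, Hannah & Ravi, Lucia & Nadia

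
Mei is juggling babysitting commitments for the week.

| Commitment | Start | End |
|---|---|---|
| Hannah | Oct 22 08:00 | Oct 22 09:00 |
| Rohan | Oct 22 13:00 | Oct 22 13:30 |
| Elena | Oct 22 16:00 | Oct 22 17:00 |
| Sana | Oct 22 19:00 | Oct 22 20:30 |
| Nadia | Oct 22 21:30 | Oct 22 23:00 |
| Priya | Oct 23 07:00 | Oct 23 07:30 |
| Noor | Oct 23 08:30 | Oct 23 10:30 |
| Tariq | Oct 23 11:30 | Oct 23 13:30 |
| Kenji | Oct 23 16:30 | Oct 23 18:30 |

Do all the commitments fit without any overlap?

Sorted by start: Hannah, Rohan, Elena, Sana, Nadia, Priya, Noor, Tariq, Kenji.
Rohan starts after Hannah ends, so Hannah has no further overlaps.
Elena starts after Rohan ends, so Rohan has no further overlaps.
Sana starts after Elena ends, so Elena has no further overlaps.
Nadia starts after Sana ends, so Sana has no further overlaps.
Priya starts after Nadia ends, so Nadia has no further overlaps.
Noor starts after Priya ends, so Priya has no further overlaps.
Tariq starts after Noor ends, so Noor has no further overlaps.
Kenji starts after Tariq ends.
Every pair is clear; the schedule has no overlaps.

Yes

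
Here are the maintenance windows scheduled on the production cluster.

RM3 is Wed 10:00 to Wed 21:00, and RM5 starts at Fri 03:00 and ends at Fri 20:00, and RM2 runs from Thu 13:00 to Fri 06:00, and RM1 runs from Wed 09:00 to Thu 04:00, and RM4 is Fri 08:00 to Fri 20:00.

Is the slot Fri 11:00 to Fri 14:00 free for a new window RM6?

No — it overlaps RM4, RM5

RM1: ends Thu 04:00 at or before RM6 starts Fri 11:00 → clear.
RM3: ends Wed 21:00 at or before RM6 starts Fri 11:00 → clear.
RM2: ends Fri 06:00 at or before RM6 starts Fri 11:00 → clear.
RM5: starts Fri 03:00 before RM6 ends Fri 14:00, and ends Fri 20:00 after RM6 starts Fri 11:00 → overlap.
RM4: starts Fri 08:00 before RM6 ends Fri 14:00, and ends Fri 20:00 after RM6 starts Fri 11:00 → overlap.
RM6 overlaps RM4, RM5.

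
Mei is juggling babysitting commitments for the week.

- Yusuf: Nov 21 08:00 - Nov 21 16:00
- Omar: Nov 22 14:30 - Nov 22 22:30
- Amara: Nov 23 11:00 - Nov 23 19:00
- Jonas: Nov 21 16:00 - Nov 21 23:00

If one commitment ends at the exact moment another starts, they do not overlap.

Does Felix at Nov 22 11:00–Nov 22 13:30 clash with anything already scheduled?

Yusuf: ends Nov 21 16:00 at or before Felix starts Nov 22 11:00 → clear.
Jonas: ends Nov 21 23:00 at or before Felix starts Nov 22 11:00 → clear.
Omar: starts Nov 22 14:30 at or after Felix ends Nov 22 13:30 → clear.
Amara: starts Nov 23 11:00 at or after Felix ends Nov 22 13:30 → clear.

No — it doesn't clash with anything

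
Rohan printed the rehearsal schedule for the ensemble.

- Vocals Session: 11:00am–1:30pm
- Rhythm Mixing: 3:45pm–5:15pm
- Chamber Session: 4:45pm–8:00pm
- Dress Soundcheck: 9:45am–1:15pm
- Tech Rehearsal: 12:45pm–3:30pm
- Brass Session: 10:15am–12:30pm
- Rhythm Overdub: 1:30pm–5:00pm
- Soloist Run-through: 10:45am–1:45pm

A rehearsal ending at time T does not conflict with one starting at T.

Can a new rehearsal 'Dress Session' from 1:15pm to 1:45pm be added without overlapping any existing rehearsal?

Dress Soundcheck: ends 1:15pm at or before Dress Session starts 1:15pm → clear.
Brass Session: ends 12:30pm at or before Dress Session starts 1:15pm → clear.
Soloist Run-through: starts 10:45am before Dress Session ends 1:45pm, and ends 1:45pm after Dress Session starts 1:15pm → overlap.
Vocals Session: starts 11:00am before Dress Session ends 1:45pm, and ends 1:30pm after Dress Session starts 1:15pm → overlap.
Tech Rehearsal: starts 12:45pm before Dress Session ends 1:45pm, and ends 3:30pm after Dress Session starts 1:15pm → overlap.
Rhythm Overdub: starts 1:30pm before Dress Session ends 1:45pm, and ends 5:00pm after Dress Session starts 1:15pm → overlap.
Rhythm Mixing: starts 3:45pm at or after Dress Session ends 1:45pm → clear.
Chamber Session: starts 4:45pm at or after Dress Session ends 1:45pm → clear.
Dress Session overlaps Vocals Session, Soloist Run-through, Tech Rehearsal, Rhythm Overdub.

No — it overlaps Rhythm Overdub, Soloist Run-through, Tech Rehearsal, Vocals Session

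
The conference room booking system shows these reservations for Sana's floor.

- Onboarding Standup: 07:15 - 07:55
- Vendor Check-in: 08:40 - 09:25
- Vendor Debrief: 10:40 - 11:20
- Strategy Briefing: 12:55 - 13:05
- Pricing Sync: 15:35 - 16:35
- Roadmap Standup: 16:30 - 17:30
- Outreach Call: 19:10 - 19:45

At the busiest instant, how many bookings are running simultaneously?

2

Walk through starts and ends in time order (an end at T is processed before a start at T):
07:15 start Onboarding Standup → 1
07:55 end Onboarding Standup → 0
08:40 start Vendor Check-in → 1
09:25 end Vendor Check-in → 0
10:40 start Vendor Debrief → 1
11:20 end Vendor Debrief → 0
12:55 start Strategy Briefing → 1
13:05 end Strategy Briefing → 0
15:35 start Pricing Sync → 1
16:30 start Roadmap Standup → 2
16:35 end Pricing Sync → 1
17:30 end Roadmap Standup → 0
19:10 start Outreach Call → 1
19:45 end Outreach Call → 0
Peak is 2, at 16:30 (Pricing Sync, Roadmap Standup).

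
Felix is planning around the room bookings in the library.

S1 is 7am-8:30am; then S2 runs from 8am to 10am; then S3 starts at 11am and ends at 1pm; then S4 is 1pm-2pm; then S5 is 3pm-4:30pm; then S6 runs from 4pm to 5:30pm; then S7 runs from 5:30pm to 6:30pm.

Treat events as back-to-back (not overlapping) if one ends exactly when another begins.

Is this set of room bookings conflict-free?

No

Sorted by start: S1, S2, S3, S4, S5, S6, S7.
S2 starts before S1 ends → S1 and S2 overlap.
That's a conflict, so the schedule is not conflict-free.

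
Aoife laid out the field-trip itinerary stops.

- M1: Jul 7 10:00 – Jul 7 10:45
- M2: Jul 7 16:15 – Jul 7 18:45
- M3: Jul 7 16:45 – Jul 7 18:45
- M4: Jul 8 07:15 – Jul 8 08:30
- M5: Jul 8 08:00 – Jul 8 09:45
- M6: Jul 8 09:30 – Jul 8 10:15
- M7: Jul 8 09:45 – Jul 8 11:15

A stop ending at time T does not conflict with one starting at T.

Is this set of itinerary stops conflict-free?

Two intervals overlap when each starts before the other ends.
Sorted by start: M1, M2, M3, M4, M5, M6, M7.
M2 starts after M1 ends — done with M1.
M3 starts before M2 ends → M2 and M3 overlap.
That's a conflict, so the schedule is not conflict-free.

No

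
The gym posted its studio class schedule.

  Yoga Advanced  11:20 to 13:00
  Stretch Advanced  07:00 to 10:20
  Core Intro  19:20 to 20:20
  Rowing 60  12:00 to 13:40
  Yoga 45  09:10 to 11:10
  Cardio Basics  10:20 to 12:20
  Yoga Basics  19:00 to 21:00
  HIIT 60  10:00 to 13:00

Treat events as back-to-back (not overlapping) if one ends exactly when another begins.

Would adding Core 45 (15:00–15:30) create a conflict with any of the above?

No — it doesn't clash with anything

Stretch Advanced: ends 10:20 at or before Core 45 starts 15:00 → clear.
Yoga 45: ends 11:10 at or before Core 45 starts 15:00 → clear.
HIIT 60: ends 13:00 at or before Core 45 starts 15:00 → clear.
Cardio Basics: ends 12:20 at or before Core 45 starts 15:00 → clear.
Yoga Advanced: ends 13:00 at or before Core 45 starts 15:00 → clear.
Rowing 60: ends 13:40 at or before Core 45 starts 15:00 → clear.
Yoga Basics: starts 19:00 at or after Core 45 ends 15:30 → clear.
Core Intro: starts 19:20 at or after Core 45 ends 15:30 → clear.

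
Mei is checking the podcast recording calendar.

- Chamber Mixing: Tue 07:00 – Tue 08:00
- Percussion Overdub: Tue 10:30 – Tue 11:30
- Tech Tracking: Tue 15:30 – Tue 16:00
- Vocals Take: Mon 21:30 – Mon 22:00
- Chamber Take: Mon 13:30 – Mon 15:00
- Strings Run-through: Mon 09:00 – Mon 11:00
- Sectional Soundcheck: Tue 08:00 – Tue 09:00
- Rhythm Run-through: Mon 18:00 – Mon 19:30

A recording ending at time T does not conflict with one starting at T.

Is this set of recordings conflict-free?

Yes

Two intervals overlap when each starts before the other ends.
Sorted by start: Strings Run-through, Chamber Take, Rhythm Run-through, Vocals Take, Chamber Mixing, Sectional Soundcheck, Percussion Overdub, Tech Tracking.
Chamber Take starts after Strings Run-through ends — done with Strings Run-through.
Rhythm Run-through starts after Chamber Take ends — done with Chamber Take.
Vocals Take starts after Rhythm Run-through ends — done with Rhythm Run-through.
Chamber Mixing starts after Vocals Take ends — done with Vocals Take.
Sectional Soundcheck starts exactly when Chamber Mixing ends (back-to-back, no overlap) — done with Chamber Mixing.
Percussion Overdub starts after Sectional Soundcheck ends — done with Sectional Soundcheck.
Tech Tracking starts after Percussion Overdub ends.
Every pair is clear; the schedule has no overlaps.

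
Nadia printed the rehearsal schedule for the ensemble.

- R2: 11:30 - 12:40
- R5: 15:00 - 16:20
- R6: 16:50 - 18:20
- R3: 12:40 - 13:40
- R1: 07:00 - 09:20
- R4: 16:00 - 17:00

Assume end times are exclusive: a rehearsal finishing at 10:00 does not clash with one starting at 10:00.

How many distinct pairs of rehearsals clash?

Two intervals overlap when each starts before the other ends.
Sorted by start: R1, R2, R3, R5, R4, R6.
R2 starts after R1 ends — done with R1.
R3 starts exactly when R2 ends (back-to-back, no overlap) — done with R2.
R5 starts after R3 ends — done with R3.
R4 starts before R5 ends → R5 and R4 overlap.
R6 starts after R5 ends.
R6 starts before R4 ends → R4 and R6 overlap.
Overlapping pairs: R4 & R5, R4 & R6 — 2 in total.

2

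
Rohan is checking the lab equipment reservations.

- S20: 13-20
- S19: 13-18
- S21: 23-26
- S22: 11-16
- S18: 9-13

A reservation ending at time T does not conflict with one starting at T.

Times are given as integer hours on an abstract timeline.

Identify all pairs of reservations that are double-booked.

Check each pair: they overlap iff neither finishes before the other starts.
Sorted by start: S18, S22, S19, S20, S21.
S22 starts before S18 ends → S18 and S22 overlap.
S19 starts exactly when S18 ends (back-to-back, no overlap), so nothing later overlaps S18 either.
S19 starts before S22 ends → S22 and S19 overlap.
S20 starts before S22 ends → S22 and S20 overlap.
S21 starts after S22 ends.
S20 starts before S19 ends → S19 and S20 overlap.
S21 starts after S19 ends.
S21 starts after S20 ends.

S18 & S22, S19 & S20, S19 & S22, S20 & S22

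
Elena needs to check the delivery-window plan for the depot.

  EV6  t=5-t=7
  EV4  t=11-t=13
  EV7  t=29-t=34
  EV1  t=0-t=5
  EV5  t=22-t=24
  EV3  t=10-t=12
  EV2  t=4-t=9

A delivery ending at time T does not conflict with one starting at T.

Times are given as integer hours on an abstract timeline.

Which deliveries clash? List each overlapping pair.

Sorted by start: EV1, EV2, EV6, EV3, EV4, EV5, EV7.
EV2 starts before EV1 ends → EV1 and EV2 overlap.
EV6 starts exactly when EV1 ends (back-to-back, no overlap) — done with EV1.
EV6 starts before EV2 ends → EV2 and EV6 overlap.
EV3 starts after EV2 ends — done with EV2.
EV3 starts after EV6 ends — done with EV6.
EV4 starts before EV3 ends → EV3 and EV4 overlap.
EV5 starts after EV3 ends — done with EV3.
EV5 starts after EV4 ends — done with EV4.
EV7 starts after EV5 ends.

EV1 & EV2, EV2 & EV6, EV3 & EV4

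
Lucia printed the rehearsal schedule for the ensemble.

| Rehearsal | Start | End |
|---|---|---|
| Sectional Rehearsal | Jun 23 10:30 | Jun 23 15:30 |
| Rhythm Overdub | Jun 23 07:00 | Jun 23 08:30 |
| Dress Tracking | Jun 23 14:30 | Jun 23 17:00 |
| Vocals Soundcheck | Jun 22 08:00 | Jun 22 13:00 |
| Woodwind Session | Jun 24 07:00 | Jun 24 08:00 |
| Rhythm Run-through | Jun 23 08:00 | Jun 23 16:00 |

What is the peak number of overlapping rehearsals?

3

Sweep the timeline, counting +1 at each start and −1 at each end (ends before starts at a tie):
Jun 22 08:00 start Vocals Soundcheck → 1
Jun 22 13:00 end Vocals Soundcheck → 0
Jun 23 07:00 start Rhythm Overdub → 1
Jun 23 08:00 start Rhythm Run-through → 2
Jun 23 08:30 end Rhythm Overdub → 1
Jun 23 10:30 start Sectional Rehearsal → 2
Jun 23 14:30 start Dress Tracking → 3
Jun 23 15:30 end Sectional Rehearsal → 2
Jun 23 16:00 end Rhythm Run-through → 1
Jun 23 17:00 end Dress Tracking → 0
Jun 24 07:00 start Woodwind Session → 1
Jun 24 08:00 end Woodwind Session → 0
Peak is 3, at Jun 23 14:30 (Dress Tracking, Rhythm Run-through, Sectional Rehearsal).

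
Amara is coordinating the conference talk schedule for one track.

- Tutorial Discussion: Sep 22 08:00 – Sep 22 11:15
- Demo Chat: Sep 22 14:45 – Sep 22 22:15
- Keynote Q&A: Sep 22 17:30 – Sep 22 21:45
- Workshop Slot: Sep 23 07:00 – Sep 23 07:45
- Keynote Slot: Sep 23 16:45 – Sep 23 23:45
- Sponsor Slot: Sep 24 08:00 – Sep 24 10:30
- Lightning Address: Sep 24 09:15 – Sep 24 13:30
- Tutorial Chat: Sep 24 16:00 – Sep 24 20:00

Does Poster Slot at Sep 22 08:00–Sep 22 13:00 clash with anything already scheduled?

Tutorial Discussion: starts Sep 22 08:00 before Poster Slot ends Sep 22 13:00, and ends Sep 22 11:15 after Poster Slot starts Sep 22 08:00 → overlap.
Demo Chat: starts Sep 22 14:45 at or after Poster Slot ends Sep 22 13:00 → clear.
Keynote Q&A: starts Sep 22 17:30 at or after Poster Slot ends Sep 22 13:00 → clear.
Workshop Slot: starts Sep 23 07:00 at or after Poster Slot ends Sep 22 13:00 → clear.
Keynote Slot: starts Sep 23 16:45 at or after Poster Slot ends Sep 22 13:00 → clear.
Sponsor Slot: starts Sep 24 08:00 at or after Poster Slot ends Sep 22 13:00 → clear.
Lightning Address: starts Sep 24 09:15 at or after Poster Slot ends Sep 22 13:00 → clear.
Tutorial Chat: starts Sep 24 16:00 at or after Poster Slot ends Sep 22 13:00 → clear.
Poster Slot overlaps Tutorial Discussion.

Yes — it overlaps Tutorial Discussion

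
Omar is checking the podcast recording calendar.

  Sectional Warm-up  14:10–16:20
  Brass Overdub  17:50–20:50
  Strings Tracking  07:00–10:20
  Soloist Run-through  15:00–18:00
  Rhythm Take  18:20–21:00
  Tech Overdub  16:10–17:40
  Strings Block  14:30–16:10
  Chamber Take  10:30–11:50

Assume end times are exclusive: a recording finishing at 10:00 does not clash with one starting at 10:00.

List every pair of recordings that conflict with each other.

Two intervals overlap when each starts before the other ends.
Sorted by start: Strings Tracking, Chamber Take, Sectional Warm-up, Strings Block, Soloist Run-through, Tech Overdub, Brass Overdub, Rhythm Take.
Chamber Take starts after Strings Tracking ends; Strings Tracking is clear from here.
Sectional Warm-up starts after Chamber Take ends; Chamber Take is clear from here.
Strings Block starts before Sectional Warm-up ends → Sectional Warm-up and Strings Block overlap.
Soloist Run-through starts before Sectional Warm-up ends → Sectional Warm-up and Soloist Run-through overlap.
Tech Overdub starts before Sectional Warm-up ends → Sectional Warm-up and Tech Overdub overlap.
Brass Overdub starts after Sectional Warm-up ends; Sectional Warm-up is clear from here.
Soloist Run-through starts before Strings Block ends → Strings Block and Soloist Run-through overlap.
Tech Overdub starts exactly when Strings Block ends (back-to-back, no overlap); Strings Block is clear from here.
Tech Overdub starts before Soloist Run-through ends → Soloist Run-through and Tech Overdub overlap.
Brass Overdub starts before Soloist Run-through ends → Soloist Run-through and Brass Overdub overlap.
Rhythm Take starts after Soloist Run-through ends.
Brass Overdub starts after Tech Overdub ends; Tech Overdub is clear from here.
Rhythm Take starts before Brass Overdub ends → Brass Overdub and Rhythm Take overlap.

Brass Overdub & Rhythm Take, Brass Overdub & Soloist Run-through, Sectional Warm-up & Soloist Run-through, Sectional Warm-up & Strings Block, Sectional Warm-up & Tech Overdub, Soloist Run-through & Strings Block, Soloist Run-through & Tech Overdub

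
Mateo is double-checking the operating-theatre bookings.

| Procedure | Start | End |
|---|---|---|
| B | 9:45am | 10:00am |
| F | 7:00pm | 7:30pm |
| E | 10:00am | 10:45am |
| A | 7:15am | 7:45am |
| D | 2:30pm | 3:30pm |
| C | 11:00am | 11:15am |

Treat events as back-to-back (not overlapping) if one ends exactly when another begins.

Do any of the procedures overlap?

No

Sorted by start: A, B, E, C, D, F.
B starts after A ends — done with A.
E starts exactly when B ends (back-to-back, no overlap) — done with B.
C starts after E ends — done with E.
D starts after C ends — done with C.
F starts after D ends.
Every pair is clear; the schedule has no overlaps.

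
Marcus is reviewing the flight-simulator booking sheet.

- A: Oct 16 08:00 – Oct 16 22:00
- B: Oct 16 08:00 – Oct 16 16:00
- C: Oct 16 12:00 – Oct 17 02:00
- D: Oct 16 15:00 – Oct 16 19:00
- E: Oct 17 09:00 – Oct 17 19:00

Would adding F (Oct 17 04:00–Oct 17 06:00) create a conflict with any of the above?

No — it doesn't clash with anything

A: ends Oct 16 22:00 at or before F starts Oct 17 04:00 → clear.
B: ends Oct 16 16:00 at or before F starts Oct 17 04:00 → clear.
C: ends Oct 17 02:00 at or before F starts Oct 17 04:00 → clear.
D: ends Oct 16 19:00 at or before F starts Oct 17 04:00 → clear.
E: starts Oct 17 09:00 at or after F ends Oct 17 06:00 → clear.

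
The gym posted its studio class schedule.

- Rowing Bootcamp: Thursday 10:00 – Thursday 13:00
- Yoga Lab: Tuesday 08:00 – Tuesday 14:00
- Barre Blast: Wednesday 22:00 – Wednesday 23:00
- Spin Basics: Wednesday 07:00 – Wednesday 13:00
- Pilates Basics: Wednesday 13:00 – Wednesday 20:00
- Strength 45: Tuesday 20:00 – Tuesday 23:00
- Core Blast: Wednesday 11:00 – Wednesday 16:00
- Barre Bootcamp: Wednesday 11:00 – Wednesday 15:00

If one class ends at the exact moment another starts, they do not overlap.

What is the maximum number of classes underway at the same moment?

3

Sweep the timeline, counting +1 at each start and −1 at each end (ends before starts at a tie):
Tuesday 08:00 start Yoga Lab → 1
Tuesday 14:00 end Yoga Lab → 0
Tuesday 20:00 start Strength 45 → 1
Tuesday 23:00 end Strength 45 → 0
Wednesday 07:00 start Spin Basics → 1
Wednesday 11:00 start Barre Bootcamp → 2
Wednesday 11:00 start Core Blast → 3
Wednesday 13:00 end Spin Basics → 2
Wednesday 13:00 start Pilates Basics → 3
Wednesday 15:00 end Barre Bootcamp → 2
Wednesday 16:00 end Core Blast → 1
Wednesday 20:00 end Pilates Basics → 0
Wednesday 22:00 start Barre Blast → 1
Wednesday 23:00 end Barre Blast → 0
Thursday 10:00 start Rowing Bootcamp → 1
Thursday 13:00 end Rowing Bootcamp → 0
Peak is 3, at Wednesday 11:00 (Barre Bootcamp, Core Blast, Spin Basics).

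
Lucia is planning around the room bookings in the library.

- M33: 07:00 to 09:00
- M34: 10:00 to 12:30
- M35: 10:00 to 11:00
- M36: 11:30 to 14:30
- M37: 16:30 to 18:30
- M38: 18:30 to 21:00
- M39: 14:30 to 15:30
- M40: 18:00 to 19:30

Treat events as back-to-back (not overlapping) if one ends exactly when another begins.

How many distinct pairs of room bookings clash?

Check each pair: they overlap iff neither finishes before the other starts.
Sorted by start: M33, M34, M35, M36, M39, M37, M40, M38.
M34 starts after M33 ends, so nothing later overlaps M33 either.
M35 starts before M34 ends → M34 and M35 overlap.
M36 starts before M34 ends → M34 and M36 overlap.
M39 starts after M34 ends, so nothing later overlaps M34 either.
M36 starts after M35 ends, so nothing later overlaps M35 either.
M39 starts exactly when M36 ends (back-to-back, no overlap), so nothing later overlaps M36 either.
M37 starts after M39 ends, so nothing later overlaps M39 either.
M40 starts before M37 ends → M37 and M40 overlap.
M38 starts exactly when M37 ends (back-to-back, no overlap).
M38 starts before M40 ends → M40 and M38 overlap.
Overlapping pairs: M34 & M35, M34 & M36, M37 & M40, M38 & M40 — 4 in total.

4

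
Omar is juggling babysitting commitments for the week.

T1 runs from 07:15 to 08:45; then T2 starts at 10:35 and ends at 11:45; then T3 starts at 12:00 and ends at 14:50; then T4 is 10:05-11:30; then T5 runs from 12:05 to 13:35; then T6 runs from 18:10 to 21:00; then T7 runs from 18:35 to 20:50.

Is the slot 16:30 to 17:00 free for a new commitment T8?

Yes — the slot is free

T1: ends 08:45 at or before T8 starts 16:30 → clear.
T4: ends 11:30 at or before T8 starts 16:30 → clear.
T2: ends 11:45 at or before T8 starts 16:30 → clear.
T3: ends 14:50 at or before T8 starts 16:30 → clear.
T5: ends 13:35 at or before T8 starts 16:30 → clear.
T6: starts 18:10 at or after T8 ends 17:00 → clear.
T7: starts 18:35 at or after T8 ends 17:00 → clear.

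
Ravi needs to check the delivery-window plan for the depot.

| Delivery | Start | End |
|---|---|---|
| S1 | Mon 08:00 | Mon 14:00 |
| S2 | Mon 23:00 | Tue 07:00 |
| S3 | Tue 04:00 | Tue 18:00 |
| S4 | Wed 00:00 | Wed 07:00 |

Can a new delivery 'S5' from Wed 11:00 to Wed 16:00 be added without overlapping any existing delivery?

Yes — the slot is free

S1: ends Mon 14:00 at or before S5 starts Wed 11:00 → clear.
S2: ends Tue 07:00 at or before S5 starts Wed 11:00 → clear.
S3: ends Tue 18:00 at or before S5 starts Wed 11:00 → clear.
S4: ends Wed 07:00 at or before S5 starts Wed 11:00 → clear.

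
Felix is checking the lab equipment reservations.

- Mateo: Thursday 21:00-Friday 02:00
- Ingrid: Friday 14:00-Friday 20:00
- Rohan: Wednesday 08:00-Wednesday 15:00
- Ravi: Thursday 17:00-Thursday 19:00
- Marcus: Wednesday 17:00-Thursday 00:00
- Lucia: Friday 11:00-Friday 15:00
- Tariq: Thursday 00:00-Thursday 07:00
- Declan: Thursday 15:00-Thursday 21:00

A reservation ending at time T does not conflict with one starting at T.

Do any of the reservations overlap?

Yes

Sorted by start: Rohan, Marcus, Tariq, Declan, Ravi, Mateo, Lucia, Ingrid.
Marcus starts after Rohan ends; Rohan is clear from here.
Tariq starts exactly when Marcus ends (back-to-back, no overlap); Marcus is clear from here.
Declan starts after Tariq ends; Tariq is clear from here.
Ravi starts before Declan ends → Declan and Ravi overlap.
That's a conflict, so the schedule is not conflict-free.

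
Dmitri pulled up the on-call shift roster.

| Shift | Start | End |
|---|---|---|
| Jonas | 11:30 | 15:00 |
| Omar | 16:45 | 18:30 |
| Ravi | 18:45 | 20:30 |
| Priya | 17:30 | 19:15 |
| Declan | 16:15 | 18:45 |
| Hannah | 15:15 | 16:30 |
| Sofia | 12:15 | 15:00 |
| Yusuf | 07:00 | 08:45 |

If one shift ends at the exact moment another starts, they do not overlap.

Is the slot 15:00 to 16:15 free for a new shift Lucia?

No — it overlaps Hannah

Yusuf: ends 08:45 at or before Lucia starts 15:00 → clear.
Jonas: ends 15:00 at or before Lucia starts 15:00 → clear.
Sofia: ends 15:00 at or before Lucia starts 15:00 → clear.
Hannah: starts 15:15 before Lucia ends 16:15, and ends 16:30 after Lucia starts 15:00 → overlap.
Declan: starts 16:15 at or after Lucia ends 16:15 → clear.
Omar: starts 16:45 at or after Lucia ends 16:15 → clear.
Priya: starts 17:30 at or after Lucia ends 16:15 → clear.
Ravi: starts 18:45 at or after Lucia ends 16:15 → clear.
Lucia overlaps Hannah.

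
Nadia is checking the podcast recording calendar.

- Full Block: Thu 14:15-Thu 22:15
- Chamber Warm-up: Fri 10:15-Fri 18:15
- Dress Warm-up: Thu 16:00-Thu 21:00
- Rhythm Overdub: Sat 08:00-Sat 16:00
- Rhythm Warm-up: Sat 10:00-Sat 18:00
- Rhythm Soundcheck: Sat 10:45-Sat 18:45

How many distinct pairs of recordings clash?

4

Check each pair: they overlap iff neither finishes before the other starts.
Sorted by start: Full Block, Dress Warm-up, Chamber Warm-up, Rhythm Overdub, Rhythm Warm-up, Rhythm Soundcheck.
Dress Warm-up starts before Full Block ends → Full Block and Dress Warm-up overlap.
Chamber Warm-up starts after Full Block ends, so nothing later overlaps Full Block either.
Chamber Warm-up starts after Dress Warm-up ends, so nothing later overlaps Dress Warm-up either.
Rhythm Overdub starts after Chamber Warm-up ends, so nothing later overlaps Chamber Warm-up either.
Rhythm Warm-up starts before Rhythm Overdub ends → Rhythm Overdub and Rhythm Warm-up overlap.
Rhythm Soundcheck starts before Rhythm Overdub ends → Rhythm Overdub and Rhythm Soundcheck overlap.
Rhythm Soundcheck starts before Rhythm Warm-up ends → Rhythm Warm-up and Rhythm Soundcheck overlap.
Overlapping pairs: Dress Warm-up & Full Block, Rhythm Overdub & Rhythm Soundcheck, Rhythm Overdub & Rhythm Warm-up, Rhythm Soundcheck & Rhythm Warm-up — 4 in total.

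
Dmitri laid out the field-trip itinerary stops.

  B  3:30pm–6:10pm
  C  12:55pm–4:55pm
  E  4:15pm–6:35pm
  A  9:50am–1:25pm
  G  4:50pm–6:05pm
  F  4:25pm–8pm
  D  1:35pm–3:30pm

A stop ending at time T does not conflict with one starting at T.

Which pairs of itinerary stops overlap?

A & C, B & C, B & E, B & F, B & G, C & D, C & E, C & F, C & G, E & F, E & G, F & G

Sorted by start: A, C, D, B, E, F, G.
C starts before A ends → A and C overlap.
D starts after A ends; A is clear from here.
D starts before C ends → C and D overlap.
B starts before C ends → C and B overlap.
E starts before C ends → C and E overlap.
F starts before C ends → C and F overlap.
G starts before C ends → C and G overlap.
B starts exactly when D ends (back-to-back, no overlap); D is clear from here.
E starts before B ends → B and E overlap.
F starts before B ends → B and F overlap.
G starts before B ends → B and G overlap.
F starts before E ends → E and F overlap.
G starts before E ends → E and G overlap.
G starts before F ends → F and G overlap.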